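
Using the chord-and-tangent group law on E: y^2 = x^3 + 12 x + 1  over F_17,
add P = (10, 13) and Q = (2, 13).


P != Q, so use the chord formula.
s = (y2 - y1) / (x2 - x1) = (0) / (9) mod 17 = 0
x3 = s^2 - x1 - x2 mod 17 = 0^2 - 10 - 2 = 5
y3 = s (x1 - x3) - y1 mod 17 = 0 * (10 - 5) - 13 = 4

P + Q = (5, 4)


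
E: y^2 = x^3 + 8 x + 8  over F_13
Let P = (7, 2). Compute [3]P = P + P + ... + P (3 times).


k = 3 = 11_2 (binary, LSB first: 11)
Double-and-add from P = (7, 2):
  bit 0 = 1: acc = O + (7, 2) = (7, 2)
  bit 1 = 1: acc = (7, 2) + (8, 8) = (8, 5)

3P = (8, 5)


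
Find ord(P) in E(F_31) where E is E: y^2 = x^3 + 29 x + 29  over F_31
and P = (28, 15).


Compute successive multiples of P until we hit O:
  1P = (28, 15)
  2P = (11, 25)
  3P = (2, 8)
  4P = (29, 5)
  5P = (12, 11)
  6P = (24, 17)
  7P = (18, 11)
  8P = (5, 19)
  ... (continuing to 34P)
  34P = O

ord(P) = 34


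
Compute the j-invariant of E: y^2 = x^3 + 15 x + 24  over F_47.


Delta = -16(4 a^3 + 27 b^2) mod 47 = 45
-1728 * (4 a)^3 = -1728 * (4*15)^3 mod 47 = 9
j = 9 * 45^(-1) mod 47 = 19

j = 19 (mod 47)


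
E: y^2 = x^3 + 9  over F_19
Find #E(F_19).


For each x in F_19, count y with y^2 = x^3 + 0 x + 9 mod 19:
  x = 0: RHS = 9, y in [3, 16]  -> 2 point(s)
  x = 2: RHS = 17, y in [6, 13]  -> 2 point(s)
  x = 3: RHS = 17, y in [6, 13]  -> 2 point(s)
  x = 4: RHS = 16, y in [4, 15]  -> 2 point(s)
  x = 5: RHS = 1, y in [1, 18]  -> 2 point(s)
  x = 6: RHS = 16, y in [4, 15]  -> 2 point(s)
  x = 9: RHS = 16, y in [4, 15]  -> 2 point(s)
  x = 14: RHS = 17, y in [6, 13]  -> 2 point(s)
  x = 16: RHS = 1, y in [1, 18]  -> 2 point(s)
  x = 17: RHS = 1, y in [1, 18]  -> 2 point(s)
Affine points: 20. Add the point at infinity: total = 21.

#E(F_19) = 21


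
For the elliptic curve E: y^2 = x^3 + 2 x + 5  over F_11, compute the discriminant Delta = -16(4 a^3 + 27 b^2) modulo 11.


4 a^3 + 27 b^2 = 4*2^3 + 27*5^2 = 32 + 675 = 707
Delta = -16 * (707) = -11312
Delta mod 11 = 7

Delta = 7 (mod 11)


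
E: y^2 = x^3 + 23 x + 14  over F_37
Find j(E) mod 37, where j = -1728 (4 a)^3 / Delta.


Delta = -16(4 a^3 + 27 b^2) mod 37 = 35
-1728 * (4 a)^3 = -1728 * (4*23)^3 mod 37 = 31
j = 31 * 35^(-1) mod 37 = 3

j = 3 (mod 37)


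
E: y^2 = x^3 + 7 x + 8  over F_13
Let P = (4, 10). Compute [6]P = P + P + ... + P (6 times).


k = 6 = 110_2 (binary, LSB first: 011)
Double-and-add from P = (4, 10):
  bit 0 = 0: acc unchanged = O
  bit 1 = 1: acc = O + (2, 2) = (2, 2)
  bit 2 = 1: acc = (2, 2) + (8, 2) = (3, 11)

6P = (3, 11)


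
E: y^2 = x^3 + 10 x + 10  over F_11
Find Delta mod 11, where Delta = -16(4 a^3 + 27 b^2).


4 a^3 + 27 b^2 = 4*10^3 + 27*10^2 = 4000 + 2700 = 6700
Delta = -16 * (6700) = -107200
Delta mod 11 = 6

Delta = 6 (mod 11)


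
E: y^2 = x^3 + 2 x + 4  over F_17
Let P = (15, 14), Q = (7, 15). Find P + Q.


P != Q, so use the chord formula.
s = (y2 - y1) / (x2 - x1) = (1) / (9) mod 17 = 2
x3 = s^2 - x1 - x2 mod 17 = 2^2 - 15 - 7 = 16
y3 = s (x1 - x3) - y1 mod 17 = 2 * (15 - 16) - 14 = 1

P + Q = (16, 1)


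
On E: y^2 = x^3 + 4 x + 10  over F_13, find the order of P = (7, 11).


Compute successive multiples of P until we hit O:
  1P = (7, 11)
  2P = (3, 7)
  3P = (4, 5)
  4P = (6, 4)
  5P = (10, 7)
  6P = (5, 8)
  7P = (0, 6)
  8P = (2, 0)
  ... (continuing to 16P)
  16P = O

ord(P) = 16


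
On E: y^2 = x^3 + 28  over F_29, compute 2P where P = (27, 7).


Doubling: s = (3 x1^2 + a) / (2 y1)
s = (3*27^2 + 0) / (2*7) mod 29 = 5
x3 = s^2 - 2 x1 mod 29 = 5^2 - 2*27 = 0
y3 = s (x1 - x3) - y1 mod 29 = 5 * (27 - 0) - 7 = 12

2P = (0, 12)


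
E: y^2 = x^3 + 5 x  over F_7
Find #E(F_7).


For each x in F_7, count y with y^2 = x^3 + 5 x + 0 mod 7:
  x = 0: RHS = 0, y in [0]  -> 1 point(s)
  x = 2: RHS = 4, y in [2, 5]  -> 2 point(s)
  x = 3: RHS = 0, y in [0]  -> 1 point(s)
  x = 4: RHS = 0, y in [0]  -> 1 point(s)
  x = 6: RHS = 1, y in [1, 6]  -> 2 point(s)
Affine points: 7. Add the point at infinity: total = 8.

#E(F_7) = 8


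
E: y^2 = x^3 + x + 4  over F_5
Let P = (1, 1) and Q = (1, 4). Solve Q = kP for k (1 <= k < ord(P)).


Enumerate multiples of P until we hit Q = (1, 4):
  1P = (1, 1)
  2P = (2, 2)
  3P = (3, 2)
  4P = (0, 2)
  5P = (0, 3)
  6P = (3, 3)
  7P = (2, 3)
  8P = (1, 4)
Match found at i = 8.

k = 8


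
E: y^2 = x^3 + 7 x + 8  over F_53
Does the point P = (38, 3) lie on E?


Check whether y^2 = x^3 + 7 x + 8 (mod 53) for (x, y) = (38, 3).
LHS: y^2 = 3^2 mod 53 = 9
RHS: x^3 + 7 x + 8 = 38^3 + 7*38 + 8 mod 53 = 26
LHS != RHS

No, not on the curve


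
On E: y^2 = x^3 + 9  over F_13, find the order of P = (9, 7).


Compute successive multiples of P until we hit O:
  1P = (9, 7)
  2P = (11, 1)
  3P = (2, 11)
  4P = (1, 7)
  5P = (3, 6)
  6P = (5, 11)
  7P = (0, 10)
  8P = (7, 1)
  ... (continuing to 21P)
  21P = O

ord(P) = 21


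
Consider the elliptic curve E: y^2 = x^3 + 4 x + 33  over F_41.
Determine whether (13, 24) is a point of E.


Check whether y^2 = x^3 + 4 x + 33 (mod 41) for (x, y) = (13, 24).
LHS: y^2 = 24^2 mod 41 = 2
RHS: x^3 + 4 x + 33 = 13^3 + 4*13 + 33 mod 41 = 27
LHS != RHS

No, not on the curve


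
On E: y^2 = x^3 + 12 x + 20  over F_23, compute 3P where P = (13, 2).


k = 3 = 11_2 (binary, LSB first: 11)
Double-and-add from P = (13, 2):
  bit 0 = 1: acc = O + (13, 2) = (13, 2)
  bit 1 = 1: acc = (13, 2) + (9, 11) = (19, 0)

3P = (19, 0)


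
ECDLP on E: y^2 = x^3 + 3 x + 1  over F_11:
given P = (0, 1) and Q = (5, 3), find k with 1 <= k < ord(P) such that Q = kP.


Enumerate multiples of P until we hit Q = (5, 3):
  1P = (0, 1)
  2P = (5, 8)
  3P = (4, 0)
  4P = (5, 3)
Match found at i = 4.

k = 4


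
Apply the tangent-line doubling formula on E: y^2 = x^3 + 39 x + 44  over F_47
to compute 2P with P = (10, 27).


Doubling: s = (3 x1^2 + a) / (2 y1)
s = (3*10^2 + 39) / (2*27) mod 47 = 35
x3 = s^2 - 2 x1 mod 47 = 35^2 - 2*10 = 30
y3 = s (x1 - x3) - y1 mod 47 = 35 * (10 - 30) - 27 = 25

2P = (30, 25)


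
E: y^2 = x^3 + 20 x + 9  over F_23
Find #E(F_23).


For each x in F_23, count y with y^2 = x^3 + 20 x + 9 mod 23:
  x = 0: RHS = 9, y in [3, 20]  -> 2 point(s)
  x = 3: RHS = 4, y in [2, 21]  -> 2 point(s)
  x = 5: RHS = 4, y in [2, 21]  -> 2 point(s)
  x = 6: RHS = 0, y in [0]  -> 1 point(s)
  x = 7: RHS = 9, y in [3, 20]  -> 2 point(s)
  x = 10: RHS = 13, y in [6, 17]  -> 2 point(s)
  x = 15: RHS = 4, y in [2, 21]  -> 2 point(s)
  x = 16: RHS = 9, y in [3, 20]  -> 2 point(s)
  x = 17: RHS = 18, y in [8, 15]  -> 2 point(s)
  x = 19: RHS = 3, y in [7, 16]  -> 2 point(s)
Affine points: 19. Add the point at infinity: total = 20.

#E(F_23) = 20


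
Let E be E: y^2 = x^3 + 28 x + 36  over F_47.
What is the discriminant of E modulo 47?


4 a^3 + 27 b^2 = 4*28^3 + 27*36^2 = 87808 + 34992 = 122800
Delta = -16 * (122800) = -1964800
Delta mod 47 = 35

Delta = 35 (mod 47)


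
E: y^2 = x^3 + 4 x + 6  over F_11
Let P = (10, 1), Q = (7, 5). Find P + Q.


P != Q, so use the chord formula.
s = (y2 - y1) / (x2 - x1) = (4) / (8) mod 11 = 6
x3 = s^2 - x1 - x2 mod 11 = 6^2 - 10 - 7 = 8
y3 = s (x1 - x3) - y1 mod 11 = 6 * (10 - 8) - 1 = 0

P + Q = (8, 0)


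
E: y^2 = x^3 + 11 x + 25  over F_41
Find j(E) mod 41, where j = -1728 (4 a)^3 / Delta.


Delta = -16(4 a^3 + 27 b^2) mod 41 = 40
-1728 * (4 a)^3 = -1728 * (4*11)^3 mod 41 = 2
j = 2 * 40^(-1) mod 41 = 39

j = 39 (mod 41)


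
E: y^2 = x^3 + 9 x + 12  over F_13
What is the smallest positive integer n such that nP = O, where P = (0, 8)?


Compute successive multiples of P until we hit O:
  1P = (0, 8)
  2P = (9, 4)
  3P = (5, 0)
  4P = (9, 9)
  5P = (0, 5)
  6P = O

ord(P) = 6


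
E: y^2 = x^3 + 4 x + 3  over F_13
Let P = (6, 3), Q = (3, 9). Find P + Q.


P != Q, so use the chord formula.
s = (y2 - y1) / (x2 - x1) = (6) / (10) mod 13 = 11
x3 = s^2 - x1 - x2 mod 13 = 11^2 - 6 - 3 = 8
y3 = s (x1 - x3) - y1 mod 13 = 11 * (6 - 8) - 3 = 1

P + Q = (8, 1)


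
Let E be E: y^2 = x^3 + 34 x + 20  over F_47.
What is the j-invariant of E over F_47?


Delta = -16(4 a^3 + 27 b^2) mod 47 = 3
-1728 * (4 a)^3 = -1728 * (4*34)^3 mod 47 = 35
j = 35 * 3^(-1) mod 47 = 43

j = 43 (mod 47)


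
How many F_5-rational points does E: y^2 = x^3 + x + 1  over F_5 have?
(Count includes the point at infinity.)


For each x in F_5, count y with y^2 = x^3 + 1 x + 1 mod 5:
  x = 0: RHS = 1, y in [1, 4]  -> 2 point(s)
  x = 2: RHS = 1, y in [1, 4]  -> 2 point(s)
  x = 3: RHS = 1, y in [1, 4]  -> 2 point(s)
  x = 4: RHS = 4, y in [2, 3]  -> 2 point(s)
Affine points: 8. Add the point at infinity: total = 9.

#E(F_5) = 9


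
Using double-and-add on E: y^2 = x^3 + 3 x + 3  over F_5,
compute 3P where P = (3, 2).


k = 3 = 11_2 (binary, LSB first: 11)
Double-and-add from P = (3, 2):
  bit 0 = 1: acc = O + (3, 2) = (3, 2)
  bit 1 = 1: acc = (3, 2) + (4, 3) = (4, 2)

3P = (4, 2)


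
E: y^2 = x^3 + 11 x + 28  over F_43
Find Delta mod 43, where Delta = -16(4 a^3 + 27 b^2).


4 a^3 + 27 b^2 = 4*11^3 + 27*28^2 = 5324 + 21168 = 26492
Delta = -16 * (26492) = -423872
Delta mod 43 = 22

Delta = 22 (mod 43)


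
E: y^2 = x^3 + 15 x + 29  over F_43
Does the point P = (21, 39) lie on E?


Check whether y^2 = x^3 + 15 x + 29 (mod 43) for (x, y) = (21, 39).
LHS: y^2 = 39^2 mod 43 = 16
RHS: x^3 + 15 x + 29 = 21^3 + 15*21 + 29 mod 43 = 16
LHS = RHS

Yes, on the curve


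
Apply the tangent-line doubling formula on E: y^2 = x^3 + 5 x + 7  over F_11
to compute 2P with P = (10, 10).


Doubling: s = (3 x1^2 + a) / (2 y1)
s = (3*10^2 + 5) / (2*10) mod 11 = 7
x3 = s^2 - 2 x1 mod 11 = 7^2 - 2*10 = 7
y3 = s (x1 - x3) - y1 mod 11 = 7 * (10 - 7) - 10 = 0

2P = (7, 0)


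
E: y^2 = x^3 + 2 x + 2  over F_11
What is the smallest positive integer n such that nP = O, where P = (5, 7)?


Compute successive multiples of P until we hit O:
  1P = (5, 7)
  2P = (1, 4)
  3P = (9, 1)
  4P = (2, 5)
  5P = (2, 6)
  6P = (9, 10)
  7P = (1, 7)
  8P = (5, 4)
  ... (continuing to 9P)
  9P = O

ord(P) = 9


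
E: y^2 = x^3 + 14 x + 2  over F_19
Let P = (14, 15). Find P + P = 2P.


Doubling: s = (3 x1^2 + a) / (2 y1)
s = (3*14^2 + 14) / (2*15) mod 19 = 15
x3 = s^2 - 2 x1 mod 19 = 15^2 - 2*14 = 7
y3 = s (x1 - x3) - y1 mod 19 = 15 * (14 - 7) - 15 = 14

2P = (7, 14)


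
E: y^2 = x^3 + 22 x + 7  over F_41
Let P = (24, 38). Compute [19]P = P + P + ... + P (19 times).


k = 19 = 10011_2 (binary, LSB first: 11001)
Double-and-add from P = (24, 38):
  bit 0 = 1: acc = O + (24, 38) = (24, 38)
  bit 1 = 1: acc = (24, 38) + (33, 4) = (17, 13)
  bit 2 = 0: acc unchanged = (17, 13)
  bit 3 = 0: acc unchanged = (17, 13)
  bit 4 = 1: acc = (17, 13) + (5, 18) = (28, 36)

19P = (28, 36)


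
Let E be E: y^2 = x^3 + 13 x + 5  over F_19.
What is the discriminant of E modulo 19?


4 a^3 + 27 b^2 = 4*13^3 + 27*5^2 = 8788 + 675 = 9463
Delta = -16 * (9463) = -151408
Delta mod 19 = 3

Delta = 3 (mod 19)


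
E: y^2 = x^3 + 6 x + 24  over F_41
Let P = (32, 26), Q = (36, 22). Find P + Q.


P != Q, so use the chord formula.
s = (y2 - y1) / (x2 - x1) = (37) / (4) mod 41 = 40
x3 = s^2 - x1 - x2 mod 41 = 40^2 - 32 - 36 = 15
y3 = s (x1 - x3) - y1 mod 41 = 40 * (32 - 15) - 26 = 39

P + Q = (15, 39)


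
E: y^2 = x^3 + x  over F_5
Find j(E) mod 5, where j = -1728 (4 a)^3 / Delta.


Delta = -16(4 a^3 + 27 b^2) mod 5 = 1
-1728 * (4 a)^3 = -1728 * (4*1)^3 mod 5 = 3
j = 3 * 1^(-1) mod 5 = 3

j = 3 (mod 5)


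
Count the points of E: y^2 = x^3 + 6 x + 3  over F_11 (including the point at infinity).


For each x in F_11, count y with y^2 = x^3 + 6 x + 3 mod 11:
  x = 0: RHS = 3, y in [5, 6]  -> 2 point(s)
  x = 2: RHS = 1, y in [1, 10]  -> 2 point(s)
  x = 3: RHS = 4, y in [2, 9]  -> 2 point(s)
  x = 4: RHS = 3, y in [5, 6]  -> 2 point(s)
  x = 5: RHS = 4, y in [2, 9]  -> 2 point(s)
  x = 7: RHS = 3, y in [5, 6]  -> 2 point(s)
  x = 9: RHS = 5, y in [4, 7]  -> 2 point(s)
Affine points: 14. Add the point at infinity: total = 15.

#E(F_11) = 15


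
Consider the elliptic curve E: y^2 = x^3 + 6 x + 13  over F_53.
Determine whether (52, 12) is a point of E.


Check whether y^2 = x^3 + 6 x + 13 (mod 53) for (x, y) = (52, 12).
LHS: y^2 = 12^2 mod 53 = 38
RHS: x^3 + 6 x + 13 = 52^3 + 6*52 + 13 mod 53 = 6
LHS != RHS

No, not on the curve


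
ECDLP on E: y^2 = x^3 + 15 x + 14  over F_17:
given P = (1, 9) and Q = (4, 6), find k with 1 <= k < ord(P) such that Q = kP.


Enumerate multiples of P until we hit Q = (4, 6):
  1P = (1, 9)
  2P = (16, 10)
  3P = (13, 14)
  4P = (4, 11)
  5P = (3, 1)
  6P = (12, 1)
  7P = (2, 1)
  8P = (10, 12)
  9P = (8, 0)
  10P = (10, 5)
  11P = (2, 16)
  12P = (12, 16)
  13P = (3, 16)
  14P = (4, 6)
Match found at i = 14.

k = 14


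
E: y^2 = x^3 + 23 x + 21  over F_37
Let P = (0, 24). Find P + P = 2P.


Doubling: s = (3 x1^2 + a) / (2 y1)
s = (3*0^2 + 23) / (2*24) mod 37 = 29
x3 = s^2 - 2 x1 mod 37 = 29^2 - 2*0 = 27
y3 = s (x1 - x3) - y1 mod 37 = 29 * (0 - 27) - 24 = 7

2P = (27, 7)


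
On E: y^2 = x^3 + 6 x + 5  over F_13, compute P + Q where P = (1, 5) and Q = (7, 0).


P != Q, so use the chord formula.
s = (y2 - y1) / (x2 - x1) = (8) / (6) mod 13 = 10
x3 = s^2 - x1 - x2 mod 13 = 10^2 - 1 - 7 = 1
y3 = s (x1 - x3) - y1 mod 13 = 10 * (1 - 1) - 5 = 8

P + Q = (1, 8)


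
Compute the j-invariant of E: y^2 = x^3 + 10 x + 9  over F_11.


Delta = -16(4 a^3 + 27 b^2) mod 11 = 8
-1728 * (4 a)^3 = -1728 * (4*10)^3 mod 11 = 9
j = 9 * 8^(-1) mod 11 = 8

j = 8 (mod 11)


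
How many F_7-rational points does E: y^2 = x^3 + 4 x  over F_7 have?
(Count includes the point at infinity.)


For each x in F_7, count y with y^2 = x^3 + 4 x + 0 mod 7:
  x = 0: RHS = 0, y in [0]  -> 1 point(s)
  x = 2: RHS = 2, y in [3, 4]  -> 2 point(s)
  x = 3: RHS = 4, y in [2, 5]  -> 2 point(s)
  x = 6: RHS = 2, y in [3, 4]  -> 2 point(s)
Affine points: 7. Add the point at infinity: total = 8.

#E(F_7) = 8


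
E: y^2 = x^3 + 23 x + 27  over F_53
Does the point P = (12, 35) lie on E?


Check whether y^2 = x^3 + 23 x + 27 (mod 53) for (x, y) = (12, 35).
LHS: y^2 = 35^2 mod 53 = 6
RHS: x^3 + 23 x + 27 = 12^3 + 23*12 + 27 mod 53 = 17
LHS != RHS

No, not on the curve


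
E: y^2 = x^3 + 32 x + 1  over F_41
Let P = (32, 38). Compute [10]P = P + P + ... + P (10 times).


k = 10 = 1010_2 (binary, LSB first: 0101)
Double-and-add from P = (32, 38):
  bit 0 = 0: acc unchanged = O
  bit 1 = 1: acc = O + (22, 23) = (22, 23)
  bit 2 = 0: acc unchanged = (22, 23)
  bit 3 = 1: acc = (22, 23) + (30, 9) = (10, 38)

10P = (10, 38)


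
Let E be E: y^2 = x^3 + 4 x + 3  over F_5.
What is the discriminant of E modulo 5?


4 a^3 + 27 b^2 = 4*4^3 + 27*3^2 = 256 + 243 = 499
Delta = -16 * (499) = -7984
Delta mod 5 = 1

Delta = 1 (mod 5)


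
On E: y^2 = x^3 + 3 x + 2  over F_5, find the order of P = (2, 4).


Compute successive multiples of P until we hit O:
  1P = (2, 4)
  2P = (1, 1)
  3P = (1, 4)
  4P = (2, 1)
  5P = O

ord(P) = 5


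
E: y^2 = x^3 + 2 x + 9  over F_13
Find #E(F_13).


For each x in F_13, count y with y^2 = x^3 + 2 x + 9 mod 13:
  x = 0: RHS = 9, y in [3, 10]  -> 2 point(s)
  x = 1: RHS = 12, y in [5, 8]  -> 2 point(s)
  x = 3: RHS = 3, y in [4, 9]  -> 2 point(s)
  x = 4: RHS = 3, y in [4, 9]  -> 2 point(s)
  x = 5: RHS = 1, y in [1, 12]  -> 2 point(s)
  x = 6: RHS = 3, y in [4, 9]  -> 2 point(s)
  x = 8: RHS = 4, y in [2, 11]  -> 2 point(s)
  x = 11: RHS = 10, y in [6, 7]  -> 2 point(s)
Affine points: 16. Add the point at infinity: total = 17.

#E(F_13) = 17


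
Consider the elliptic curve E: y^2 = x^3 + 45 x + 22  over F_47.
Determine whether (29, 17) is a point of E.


Check whether y^2 = x^3 + 45 x + 22 (mod 47) for (x, y) = (29, 17).
LHS: y^2 = 17^2 mod 47 = 7
RHS: x^3 + 45 x + 22 = 29^3 + 45*29 + 22 mod 47 = 7
LHS = RHS

Yes, on the curve


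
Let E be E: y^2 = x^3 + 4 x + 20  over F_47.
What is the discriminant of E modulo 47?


4 a^3 + 27 b^2 = 4*4^3 + 27*20^2 = 256 + 10800 = 11056
Delta = -16 * (11056) = -176896
Delta mod 47 = 12

Delta = 12 (mod 47)


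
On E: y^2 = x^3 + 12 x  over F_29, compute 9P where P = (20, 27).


k = 9 = 1001_2 (binary, LSB first: 1001)
Double-and-add from P = (20, 27):
  bit 0 = 1: acc = O + (20, 27) = (20, 27)
  bit 1 = 0: acc unchanged = (20, 27)
  bit 2 = 0: acc unchanged = (20, 27)
  bit 3 = 1: acc = (20, 27) + (16, 5) = (16, 24)

9P = (16, 24)


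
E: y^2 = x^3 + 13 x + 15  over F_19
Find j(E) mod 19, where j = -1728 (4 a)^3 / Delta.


Delta = -16(4 a^3 + 27 b^2) mod 19 = 15
-1728 * (4 a)^3 = -1728 * (4*13)^3 mod 19 = 8
j = 8 * 15^(-1) mod 19 = 17

j = 17 (mod 19)


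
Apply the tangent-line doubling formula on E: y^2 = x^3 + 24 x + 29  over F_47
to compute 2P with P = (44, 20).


Doubling: s = (3 x1^2 + a) / (2 y1)
s = (3*44^2 + 24) / (2*20) mod 47 = 33
x3 = s^2 - 2 x1 mod 47 = 33^2 - 2*44 = 14
y3 = s (x1 - x3) - y1 mod 47 = 33 * (44 - 14) - 20 = 30

2P = (14, 30)


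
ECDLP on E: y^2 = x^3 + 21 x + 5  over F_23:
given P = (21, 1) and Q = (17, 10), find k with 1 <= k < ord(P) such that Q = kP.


Enumerate multiples of P until we hit Q = (17, 10):
  1P = (21, 1)
  2P = (6, 5)
  3P = (2, 20)
  4P = (1, 2)
  5P = (19, 15)
  6P = (9, 7)
  7P = (22, 11)
  8P = (11, 7)
  9P = (7, 9)
  10P = (8, 8)
  11P = (3, 7)
  12P = (17, 13)
  13P = (17, 10)
Match found at i = 13.

k = 13


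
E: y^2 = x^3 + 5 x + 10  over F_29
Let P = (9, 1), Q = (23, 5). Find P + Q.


P != Q, so use the chord formula.
s = (y2 - y1) / (x2 - x1) = (4) / (14) mod 29 = 21
x3 = s^2 - x1 - x2 mod 29 = 21^2 - 9 - 23 = 3
y3 = s (x1 - x3) - y1 mod 29 = 21 * (9 - 3) - 1 = 9

P + Q = (3, 9)


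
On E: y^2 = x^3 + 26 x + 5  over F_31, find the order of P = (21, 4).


Compute successive multiples of P until we hit O:
  1P = (21, 4)
  2P = (24, 21)
  3P = (25, 25)
  4P = (30, 3)
  5P = (29, 21)
  6P = (17, 20)
  7P = (9, 10)
  8P = (9, 21)
  ... (continuing to 15P)
  15P = O

ord(P) = 15


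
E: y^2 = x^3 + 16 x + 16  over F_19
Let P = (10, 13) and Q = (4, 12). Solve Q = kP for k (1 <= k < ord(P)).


Enumerate multiples of P until we hit Q = (4, 12):
  1P = (10, 13)
  2P = (0, 15)
  3P = (6, 9)
  4P = (4, 12)
Match found at i = 4.

k = 4


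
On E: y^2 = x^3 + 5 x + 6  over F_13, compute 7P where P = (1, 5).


k = 7 = 111_2 (binary, LSB first: 111)
Double-and-add from P = (1, 5):
  bit 0 = 1: acc = O + (1, 5) = (1, 5)
  bit 1 = 1: acc = (1, 5) + (8, 5) = (4, 8)
  bit 2 = 1: acc = (4, 8) + (9, 0) = (1, 8)

7P = (1, 8)


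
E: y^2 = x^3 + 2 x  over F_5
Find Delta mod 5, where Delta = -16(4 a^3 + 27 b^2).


4 a^3 + 27 b^2 = 4*2^3 + 27*0^2 = 32 + 0 = 32
Delta = -16 * (32) = -512
Delta mod 5 = 3

Delta = 3 (mod 5)


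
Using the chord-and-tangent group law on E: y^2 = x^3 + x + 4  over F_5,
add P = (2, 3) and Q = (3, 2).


P != Q, so use the chord formula.
s = (y2 - y1) / (x2 - x1) = (4) / (1) mod 5 = 4
x3 = s^2 - x1 - x2 mod 5 = 4^2 - 2 - 3 = 1
y3 = s (x1 - x3) - y1 mod 5 = 4 * (2 - 1) - 3 = 1

P + Q = (1, 1)


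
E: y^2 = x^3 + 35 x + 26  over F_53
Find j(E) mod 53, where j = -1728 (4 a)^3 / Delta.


Delta = -16(4 a^3 + 27 b^2) mod 53 = 20
-1728 * (4 a)^3 = -1728 * (4*35)^3 mod 53 = 15
j = 15 * 20^(-1) mod 53 = 14

j = 14 (mod 53)


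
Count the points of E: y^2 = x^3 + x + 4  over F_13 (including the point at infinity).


For each x in F_13, count y with y^2 = x^3 + 1 x + 4 mod 13:
  x = 0: RHS = 4, y in [2, 11]  -> 2 point(s)
  x = 2: RHS = 1, y in [1, 12]  -> 2 point(s)
  x = 5: RHS = 4, y in [2, 11]  -> 2 point(s)
  x = 7: RHS = 3, y in [4, 9]  -> 2 point(s)
  x = 8: RHS = 4, y in [2, 11]  -> 2 point(s)
  x = 9: RHS = 1, y in [1, 12]  -> 2 point(s)
  x = 10: RHS = 0, y in [0]  -> 1 point(s)
Affine points: 13. Add the point at infinity: total = 14.

#E(F_13) = 14


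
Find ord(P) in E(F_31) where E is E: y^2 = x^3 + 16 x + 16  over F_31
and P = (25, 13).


Compute successive multiples of P until we hit O:
  1P = (25, 13)
  2P = (12, 18)
  3P = (29, 10)
  4P = (26, 11)
  5P = (15, 29)
  6P = (1, 23)
  7P = (14, 16)
  8P = (20, 11)
  ... (continuing to 35P)
  35P = O

ord(P) = 35


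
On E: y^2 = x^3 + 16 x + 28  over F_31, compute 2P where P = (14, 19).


Doubling: s = (3 x1^2 + a) / (2 y1)
s = (3*14^2 + 16) / (2*19) mod 31 = 11
x3 = s^2 - 2 x1 mod 31 = 11^2 - 2*14 = 0
y3 = s (x1 - x3) - y1 mod 31 = 11 * (14 - 0) - 19 = 11

2P = (0, 11)


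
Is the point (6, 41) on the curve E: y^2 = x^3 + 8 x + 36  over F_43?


Check whether y^2 = x^3 + 8 x + 36 (mod 43) for (x, y) = (6, 41).
LHS: y^2 = 41^2 mod 43 = 4
RHS: x^3 + 8 x + 36 = 6^3 + 8*6 + 36 mod 43 = 42
LHS != RHS

No, not on the curve


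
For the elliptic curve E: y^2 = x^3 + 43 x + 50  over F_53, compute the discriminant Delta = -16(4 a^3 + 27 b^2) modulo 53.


4 a^3 + 27 b^2 = 4*43^3 + 27*50^2 = 318028 + 67500 = 385528
Delta = -16 * (385528) = -6168448
Delta mod 53 = 10

Delta = 10 (mod 53)


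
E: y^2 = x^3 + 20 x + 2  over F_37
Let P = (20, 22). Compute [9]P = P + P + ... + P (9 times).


k = 9 = 1001_2 (binary, LSB first: 1001)
Double-and-add from P = (20, 22):
  bit 0 = 1: acc = O + (20, 22) = (20, 22)
  bit 1 = 0: acc unchanged = (20, 22)
  bit 2 = 0: acc unchanged = (20, 22)
  bit 3 = 1: acc = (20, 22) + (21, 10) = (29, 12)

9P = (29, 12)


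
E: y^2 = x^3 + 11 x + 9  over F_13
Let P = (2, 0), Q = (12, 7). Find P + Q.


P != Q, so use the chord formula.
s = (y2 - y1) / (x2 - x1) = (7) / (10) mod 13 = 2
x3 = s^2 - x1 - x2 mod 13 = 2^2 - 2 - 12 = 3
y3 = s (x1 - x3) - y1 mod 13 = 2 * (2 - 3) - 0 = 11

P + Q = (3, 11)


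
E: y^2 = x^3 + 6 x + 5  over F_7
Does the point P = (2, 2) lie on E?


Check whether y^2 = x^3 + 6 x + 5 (mod 7) for (x, y) = (2, 2).
LHS: y^2 = 2^2 mod 7 = 4
RHS: x^3 + 6 x + 5 = 2^3 + 6*2 + 5 mod 7 = 4
LHS = RHS

Yes, on the curve


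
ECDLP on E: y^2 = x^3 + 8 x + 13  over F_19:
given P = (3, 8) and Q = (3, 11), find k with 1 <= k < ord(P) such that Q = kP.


Enumerate multiples of P until we hit Q = (3, 11):
  1P = (3, 8)
  2P = (14, 0)
  3P = (3, 11)
Match found at i = 3.

k = 3


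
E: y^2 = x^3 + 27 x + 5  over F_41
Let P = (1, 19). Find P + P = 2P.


Doubling: s = (3 x1^2 + a) / (2 y1)
s = (3*1^2 + 27) / (2*19) mod 41 = 31
x3 = s^2 - 2 x1 mod 41 = 31^2 - 2*1 = 16
y3 = s (x1 - x3) - y1 mod 41 = 31 * (1 - 16) - 19 = 8

2P = (16, 8)


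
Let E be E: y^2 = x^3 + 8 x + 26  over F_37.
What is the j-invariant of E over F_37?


Delta = -16(4 a^3 + 27 b^2) mod 37 = 23
-1728 * (4 a)^3 = -1728 * (4*8)^3 mod 37 = 31
j = 31 * 23^(-1) mod 37 = 11

j = 11 (mod 37)


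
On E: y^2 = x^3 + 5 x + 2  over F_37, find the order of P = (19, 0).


Compute successive multiples of P until we hit O:
  1P = (19, 0)
  2P = O

ord(P) = 2


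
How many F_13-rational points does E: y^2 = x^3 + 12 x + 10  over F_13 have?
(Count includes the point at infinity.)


For each x in F_13, count y with y^2 = x^3 + 12 x + 10 mod 13:
  x = 0: RHS = 10, y in [6, 7]  -> 2 point(s)
  x = 1: RHS = 10, y in [6, 7]  -> 2 point(s)
  x = 2: RHS = 3, y in [4, 9]  -> 2 point(s)
  x = 5: RHS = 0, y in [0]  -> 1 point(s)
  x = 6: RHS = 12, y in [5, 8]  -> 2 point(s)
  x = 10: RHS = 12, y in [5, 8]  -> 2 point(s)
  x = 11: RHS = 4, y in [2, 11]  -> 2 point(s)
  x = 12: RHS = 10, y in [6, 7]  -> 2 point(s)
Affine points: 15. Add the point at infinity: total = 16.

#E(F_13) = 16


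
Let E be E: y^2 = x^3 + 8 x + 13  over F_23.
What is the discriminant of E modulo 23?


4 a^3 + 27 b^2 = 4*8^3 + 27*13^2 = 2048 + 4563 = 6611
Delta = -16 * (6611) = -105776
Delta mod 23 = 1

Delta = 1 (mod 23)


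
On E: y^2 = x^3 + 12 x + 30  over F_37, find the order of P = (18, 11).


Compute successive multiples of P until we hit O:
  1P = (18, 11)
  2P = (2, 5)
  3P = (5, 17)
  4P = (21, 16)
  5P = (9, 4)
  6P = (17, 35)
  7P = (23, 35)
  8P = (22, 29)
  ... (continuing to 39P)
  39P = O

ord(P) = 39


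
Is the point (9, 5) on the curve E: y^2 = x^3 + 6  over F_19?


Check whether y^2 = x^3 + 0 x + 6 (mod 19) for (x, y) = (9, 5).
LHS: y^2 = 5^2 mod 19 = 6
RHS: x^3 + 0 x + 6 = 9^3 + 0*9 + 6 mod 19 = 13
LHS != RHS

No, not on the curve


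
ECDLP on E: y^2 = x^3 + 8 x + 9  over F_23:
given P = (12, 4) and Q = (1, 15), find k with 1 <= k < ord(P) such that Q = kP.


Enumerate multiples of P until we hit Q = (1, 15):
  1P = (12, 4)
  2P = (11, 5)
  3P = (1, 8)
  4P = (5, 6)
  5P = (15, 10)
  6P = (0, 20)
  7P = (0, 3)
  8P = (15, 13)
  9P = (5, 17)
  10P = (1, 15)
Match found at i = 10.

k = 10


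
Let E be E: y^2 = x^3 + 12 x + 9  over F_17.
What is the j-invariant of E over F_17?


Delta = -16(4 a^3 + 27 b^2) mod 17 = 4
-1728 * (4 a)^3 = -1728 * (4*12)^3 mod 17 = 8
j = 8 * 4^(-1) mod 17 = 2

j = 2 (mod 17)


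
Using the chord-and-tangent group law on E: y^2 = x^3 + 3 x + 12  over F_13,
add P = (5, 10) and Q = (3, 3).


P != Q, so use the chord formula.
s = (y2 - y1) / (x2 - x1) = (6) / (11) mod 13 = 10
x3 = s^2 - x1 - x2 mod 13 = 10^2 - 5 - 3 = 1
y3 = s (x1 - x3) - y1 mod 13 = 10 * (5 - 1) - 10 = 4

P + Q = (1, 4)


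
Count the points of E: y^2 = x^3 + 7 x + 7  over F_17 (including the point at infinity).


For each x in F_17, count y with y^2 = x^3 + 7 x + 7 mod 17:
  x = 1: RHS = 15, y in [7, 10]  -> 2 point(s)
  x = 3: RHS = 4, y in [2, 15]  -> 2 point(s)
  x = 7: RHS = 8, y in [5, 12]  -> 2 point(s)
  x = 9: RHS = 0, y in [0]  -> 1 point(s)
  x = 11: RHS = 4, y in [2, 15]  -> 2 point(s)
  x = 12: RHS = 0, y in [0]  -> 1 point(s)
  x = 13: RHS = 0, y in [0]  -> 1 point(s)
  x = 15: RHS = 2, y in [6, 11]  -> 2 point(s)
  x = 16: RHS = 16, y in [4, 13]  -> 2 point(s)
Affine points: 15. Add the point at infinity: total = 16.

#E(F_17) = 16


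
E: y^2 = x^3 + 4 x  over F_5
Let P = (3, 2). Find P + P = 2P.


Doubling: s = (3 x1^2 + a) / (2 y1)
s = (3*3^2 + 4) / (2*2) mod 5 = 4
x3 = s^2 - 2 x1 mod 5 = 4^2 - 2*3 = 0
y3 = s (x1 - x3) - y1 mod 5 = 4 * (3 - 0) - 2 = 0

2P = (0, 0)


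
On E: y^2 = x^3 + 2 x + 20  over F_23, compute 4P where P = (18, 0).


k = 4 = 100_2 (binary, LSB first: 001)
Double-and-add from P = (18, 0):
  bit 0 = 0: acc unchanged = O
  bit 1 = 0: acc unchanged = O
  bit 2 = 1: acc = O + O = O

4P = O


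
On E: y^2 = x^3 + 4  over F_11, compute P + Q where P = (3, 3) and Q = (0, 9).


P != Q, so use the chord formula.
s = (y2 - y1) / (x2 - x1) = (6) / (8) mod 11 = 9
x3 = s^2 - x1 - x2 mod 11 = 9^2 - 3 - 0 = 1
y3 = s (x1 - x3) - y1 mod 11 = 9 * (3 - 1) - 3 = 4

P + Q = (1, 4)


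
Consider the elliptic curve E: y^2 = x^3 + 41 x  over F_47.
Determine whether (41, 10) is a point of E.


Check whether y^2 = x^3 + 41 x + 0 (mod 47) for (x, y) = (41, 10).
LHS: y^2 = 10^2 mod 47 = 6
RHS: x^3 + 41 x + 0 = 41^3 + 41*41 + 0 mod 47 = 8
LHS != RHS

No, not on the curve


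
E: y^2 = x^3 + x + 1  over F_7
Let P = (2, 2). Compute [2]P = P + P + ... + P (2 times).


k = 2 = 10_2 (binary, LSB first: 01)
Double-and-add from P = (2, 2):
  bit 0 = 0: acc unchanged = O
  bit 1 = 1: acc = O + (0, 1) = (0, 1)

2P = (0, 1)


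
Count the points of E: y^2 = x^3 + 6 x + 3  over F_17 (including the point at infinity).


For each x in F_17, count y with y^2 = x^3 + 6 x + 3 mod 17:
  x = 6: RHS = 0, y in [0]  -> 1 point(s)
  x = 8: RHS = 2, y in [6, 11]  -> 2 point(s)
  x = 9: RHS = 4, y in [2, 15]  -> 2 point(s)
  x = 10: RHS = 9, y in [3, 14]  -> 2 point(s)
  x = 12: RHS = 1, y in [1, 16]  -> 2 point(s)
  x = 13: RHS = 0, y in [0]  -> 1 point(s)
  x = 14: RHS = 9, y in [3, 14]  -> 2 point(s)
  x = 15: RHS = 0, y in [0]  -> 1 point(s)
  x = 16: RHS = 13, y in [8, 9]  -> 2 point(s)
Affine points: 15. Add the point at infinity: total = 16.

#E(F_17) = 16


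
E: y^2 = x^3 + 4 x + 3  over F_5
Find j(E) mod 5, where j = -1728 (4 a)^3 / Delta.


Delta = -16(4 a^3 + 27 b^2) mod 5 = 1
-1728 * (4 a)^3 = -1728 * (4*4)^3 mod 5 = 2
j = 2 * 1^(-1) mod 5 = 2

j = 2 (mod 5)


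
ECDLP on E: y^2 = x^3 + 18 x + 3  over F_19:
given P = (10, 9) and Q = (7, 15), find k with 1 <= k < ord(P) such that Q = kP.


Enumerate multiples of P until we hit Q = (7, 15):
  1P = (10, 9)
  2P = (5, 16)
  3P = (9, 1)
  4P = (7, 15)
Match found at i = 4.

k = 4


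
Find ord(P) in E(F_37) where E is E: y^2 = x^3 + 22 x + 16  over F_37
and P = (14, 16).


Compute successive multiples of P until we hit O:
  1P = (14, 16)
  2P = (19, 2)
  3P = (0, 4)
  4P = (26, 16)
  5P = (34, 21)
  6P = (33, 7)
  7P = (18, 19)
  8P = (31, 36)
  ... (continuing to 18P)
  18P = O

ord(P) = 18


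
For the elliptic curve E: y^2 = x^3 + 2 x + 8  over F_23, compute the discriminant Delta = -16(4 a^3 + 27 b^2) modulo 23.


4 a^3 + 27 b^2 = 4*2^3 + 27*8^2 = 32 + 1728 = 1760
Delta = -16 * (1760) = -28160
Delta mod 23 = 15

Delta = 15 (mod 23)


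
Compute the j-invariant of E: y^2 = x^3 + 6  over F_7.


Delta = -16(4 a^3 + 27 b^2) mod 7 = 2
-1728 * (4 a)^3 = -1728 * (4*0)^3 mod 7 = 0
j = 0 * 2^(-1) mod 7 = 0

j = 0 (mod 7)


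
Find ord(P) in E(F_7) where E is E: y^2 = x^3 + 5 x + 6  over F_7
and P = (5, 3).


Compute successive multiples of P until we hit O:
  1P = (5, 3)
  2P = (6, 0)
  3P = (5, 4)
  4P = O

ord(P) = 4


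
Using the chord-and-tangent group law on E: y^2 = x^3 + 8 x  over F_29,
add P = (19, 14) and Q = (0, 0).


P != Q, so use the chord formula.
s = (y2 - y1) / (x2 - x1) = (15) / (10) mod 29 = 16
x3 = s^2 - x1 - x2 mod 29 = 16^2 - 19 - 0 = 5
y3 = s (x1 - x3) - y1 mod 29 = 16 * (19 - 5) - 14 = 7

P + Q = (5, 7)


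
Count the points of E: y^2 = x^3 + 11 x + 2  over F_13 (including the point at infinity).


For each x in F_13, count y with y^2 = x^3 + 11 x + 2 mod 13:
  x = 1: RHS = 1, y in [1, 12]  -> 2 point(s)
  x = 3: RHS = 10, y in [6, 7]  -> 2 point(s)
  x = 5: RHS = 0, y in [0]  -> 1 point(s)
  x = 8: RHS = 4, y in [2, 11]  -> 2 point(s)
  x = 12: RHS = 3, y in [4, 9]  -> 2 point(s)
Affine points: 9. Add the point at infinity: total = 10.

#E(F_13) = 10


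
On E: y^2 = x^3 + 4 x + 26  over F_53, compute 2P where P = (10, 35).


Doubling: s = (3 x1^2 + a) / (2 y1)
s = (3*10^2 + 4) / (2*35) mod 53 = 21
x3 = s^2 - 2 x1 mod 53 = 21^2 - 2*10 = 50
y3 = s (x1 - x3) - y1 mod 53 = 21 * (10 - 50) - 35 = 26

2P = (50, 26)


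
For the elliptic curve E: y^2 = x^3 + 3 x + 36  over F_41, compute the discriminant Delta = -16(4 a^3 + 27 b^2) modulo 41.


4 a^3 + 27 b^2 = 4*3^3 + 27*36^2 = 108 + 34992 = 35100
Delta = -16 * (35100) = -561600
Delta mod 41 = 18

Delta = 18 (mod 41)


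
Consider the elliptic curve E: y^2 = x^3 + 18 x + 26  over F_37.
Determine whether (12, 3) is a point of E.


Check whether y^2 = x^3 + 18 x + 26 (mod 37) for (x, y) = (12, 3).
LHS: y^2 = 3^2 mod 37 = 9
RHS: x^3 + 18 x + 26 = 12^3 + 18*12 + 26 mod 37 = 9
LHS = RHS

Yes, on the curve


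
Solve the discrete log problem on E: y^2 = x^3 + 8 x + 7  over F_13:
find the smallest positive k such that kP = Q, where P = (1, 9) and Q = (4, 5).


Enumerate multiples of P until we hit Q = (4, 5):
  1P = (1, 9)
  2P = (7, 9)
  3P = (5, 4)
  4P = (11, 10)
  5P = (4, 5)
Match found at i = 5.

k = 5


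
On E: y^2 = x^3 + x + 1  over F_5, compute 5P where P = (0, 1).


k = 5 = 101_2 (binary, LSB first: 101)
Double-and-add from P = (0, 1):
  bit 0 = 1: acc = O + (0, 1) = (0, 1)
  bit 1 = 0: acc unchanged = (0, 1)
  bit 2 = 1: acc = (0, 1) + (3, 4) = (3, 1)

5P = (3, 1)


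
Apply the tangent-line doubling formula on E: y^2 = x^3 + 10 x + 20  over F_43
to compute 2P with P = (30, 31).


Doubling: s = (3 x1^2 + a) / (2 y1)
s = (3*30^2 + 10) / (2*31) mod 43 = 34
x3 = s^2 - 2 x1 mod 43 = 34^2 - 2*30 = 21
y3 = s (x1 - x3) - y1 mod 43 = 34 * (30 - 21) - 31 = 17

2P = (21, 17)


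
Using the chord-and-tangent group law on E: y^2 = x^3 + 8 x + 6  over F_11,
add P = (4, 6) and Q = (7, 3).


P != Q, so use the chord formula.
s = (y2 - y1) / (x2 - x1) = (8) / (3) mod 11 = 10
x3 = s^2 - x1 - x2 mod 11 = 10^2 - 4 - 7 = 1
y3 = s (x1 - x3) - y1 mod 11 = 10 * (4 - 1) - 6 = 2

P + Q = (1, 2)


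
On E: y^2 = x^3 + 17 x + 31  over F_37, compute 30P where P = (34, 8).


k = 30 = 11110_2 (binary, LSB first: 01111)
Double-and-add from P = (34, 8):
  bit 0 = 0: acc unchanged = O
  bit 1 = 1: acc = O + (2, 6) = (2, 6)
  bit 2 = 1: acc = (2, 6) + (17, 4) = (7, 7)
  bit 3 = 1: acc = (7, 7) + (31, 3) = (35, 10)
  bit 4 = 1: acc = (35, 10) + (1, 30) = (29, 30)

30P = (29, 30)


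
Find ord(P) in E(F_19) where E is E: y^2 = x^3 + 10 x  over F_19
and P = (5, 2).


Compute successive multiples of P until we hit O:
  1P = (5, 2)
  2P = (1, 7)
  3P = (11, 15)
  4P = (4, 16)
  5P = (16, 0)
  6P = (4, 3)
  7P = (11, 4)
  8P = (1, 12)
  ... (continuing to 10P)
  10P = O

ord(P) = 10


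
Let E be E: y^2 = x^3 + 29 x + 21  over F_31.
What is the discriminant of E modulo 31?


4 a^3 + 27 b^2 = 4*29^3 + 27*21^2 = 97556 + 11907 = 109463
Delta = -16 * (109463) = -1751408
Delta mod 31 = 30

Delta = 30 (mod 31)


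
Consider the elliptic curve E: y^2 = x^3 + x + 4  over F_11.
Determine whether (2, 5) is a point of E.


Check whether y^2 = x^3 + 1 x + 4 (mod 11) for (x, y) = (2, 5).
LHS: y^2 = 5^2 mod 11 = 3
RHS: x^3 + 1 x + 4 = 2^3 + 1*2 + 4 mod 11 = 3
LHS = RHS

Yes, on the curve


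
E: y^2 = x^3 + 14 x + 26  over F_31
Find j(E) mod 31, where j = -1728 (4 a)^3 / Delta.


Delta = -16(4 a^3 + 27 b^2) mod 31 = 18
-1728 * (4 a)^3 = -1728 * (4*14)^3 mod 31 = 8
j = 8 * 18^(-1) mod 31 = 28

j = 28 (mod 31)


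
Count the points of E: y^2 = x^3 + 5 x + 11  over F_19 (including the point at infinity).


For each x in F_19, count y with y^2 = x^3 + 5 x + 11 mod 19:
  x = 0: RHS = 11, y in [7, 12]  -> 2 point(s)
  x = 1: RHS = 17, y in [6, 13]  -> 2 point(s)
  x = 4: RHS = 0, y in [0]  -> 1 point(s)
  x = 5: RHS = 9, y in [3, 16]  -> 2 point(s)
  x = 7: RHS = 9, y in [3, 16]  -> 2 point(s)
  x = 9: RHS = 6, y in [5, 14]  -> 2 point(s)
  x = 10: RHS = 16, y in [4, 15]  -> 2 point(s)
  x = 16: RHS = 7, y in [8, 11]  -> 2 point(s)
  x = 18: RHS = 5, y in [9, 10]  -> 2 point(s)
Affine points: 17. Add the point at infinity: total = 18.

#E(F_19) = 18


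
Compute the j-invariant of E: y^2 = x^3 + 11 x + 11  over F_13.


Delta = -16(4 a^3 + 27 b^2) mod 13 = 6
-1728 * (4 a)^3 = -1728 * (4*11)^3 mod 13 = 8
j = 8 * 6^(-1) mod 13 = 10

j = 10 (mod 13)


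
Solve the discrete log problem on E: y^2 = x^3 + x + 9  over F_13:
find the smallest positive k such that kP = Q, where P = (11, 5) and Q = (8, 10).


Enumerate multiples of P until we hit Q = (8, 10):
  1P = (11, 5)
  2P = (4, 8)
  3P = (8, 3)
  4P = (6, 7)
  5P = (5, 3)
  6P = (0, 3)
  7P = (3, 0)
  8P = (0, 10)
  9P = (5, 10)
  10P = (6, 6)
  11P = (8, 10)
Match found at i = 11.

k = 11


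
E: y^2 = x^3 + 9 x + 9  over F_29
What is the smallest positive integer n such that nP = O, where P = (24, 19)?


Compute successive multiples of P until we hit O:
  1P = (24, 19)
  2P = (23, 0)
  3P = (24, 10)
  4P = O

ord(P) = 4


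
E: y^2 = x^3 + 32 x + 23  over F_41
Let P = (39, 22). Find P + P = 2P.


Doubling: s = (3 x1^2 + a) / (2 y1)
s = (3*39^2 + 32) / (2*22) mod 41 = 1
x3 = s^2 - 2 x1 mod 41 = 1^2 - 2*39 = 5
y3 = s (x1 - x3) - y1 mod 41 = 1 * (39 - 5) - 22 = 12

2P = (5, 12)


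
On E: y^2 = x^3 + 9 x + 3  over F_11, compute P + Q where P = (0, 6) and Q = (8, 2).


P != Q, so use the chord formula.
s = (y2 - y1) / (x2 - x1) = (7) / (8) mod 11 = 5
x3 = s^2 - x1 - x2 mod 11 = 5^2 - 0 - 8 = 6
y3 = s (x1 - x3) - y1 mod 11 = 5 * (0 - 6) - 6 = 8

P + Q = (6, 8)


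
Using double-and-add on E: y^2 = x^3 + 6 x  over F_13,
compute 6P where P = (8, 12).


k = 6 = 110_2 (binary, LSB first: 011)
Double-and-add from P = (8, 12):
  bit 0 = 0: acc unchanged = O
  bit 1 = 1: acc = O + (9, 9) = (9, 9)
  bit 2 = 1: acc = (9, 9) + (4, 6) = (4, 7)

6P = (4, 7)


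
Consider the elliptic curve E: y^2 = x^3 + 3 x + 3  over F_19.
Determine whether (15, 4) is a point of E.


Check whether y^2 = x^3 + 3 x + 3 (mod 19) for (x, y) = (15, 4).
LHS: y^2 = 4^2 mod 19 = 16
RHS: x^3 + 3 x + 3 = 15^3 + 3*15 + 3 mod 19 = 3
LHS != RHS

No, not on the curve


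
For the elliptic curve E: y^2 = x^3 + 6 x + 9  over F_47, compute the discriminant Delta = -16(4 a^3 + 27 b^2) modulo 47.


4 a^3 + 27 b^2 = 4*6^3 + 27*9^2 = 864 + 2187 = 3051
Delta = -16 * (3051) = -48816
Delta mod 47 = 17

Delta = 17 (mod 47)


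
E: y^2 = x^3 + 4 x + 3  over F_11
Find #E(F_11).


For each x in F_11, count y with y^2 = x^3 + 4 x + 3 mod 11:
  x = 0: RHS = 3, y in [5, 6]  -> 2 point(s)
  x = 3: RHS = 9, y in [3, 8]  -> 2 point(s)
  x = 5: RHS = 5, y in [4, 7]  -> 2 point(s)
  x = 6: RHS = 1, y in [1, 10]  -> 2 point(s)
  x = 7: RHS = 0, y in [0]  -> 1 point(s)
  x = 9: RHS = 9, y in [3, 8]  -> 2 point(s)
  x = 10: RHS = 9, y in [3, 8]  -> 2 point(s)
Affine points: 13. Add the point at infinity: total = 14.

#E(F_11) = 14


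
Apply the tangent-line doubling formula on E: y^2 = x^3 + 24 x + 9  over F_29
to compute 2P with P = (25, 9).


Doubling: s = (3 x1^2 + a) / (2 y1)
s = (3*25^2 + 24) / (2*9) mod 29 = 4
x3 = s^2 - 2 x1 mod 29 = 4^2 - 2*25 = 24
y3 = s (x1 - x3) - y1 mod 29 = 4 * (25 - 24) - 9 = 24

2P = (24, 24)


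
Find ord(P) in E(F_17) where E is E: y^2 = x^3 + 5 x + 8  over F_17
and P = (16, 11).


Compute successive multiples of P until we hit O:
  1P = (16, 11)
  2P = (10, 2)
  3P = (6, 4)
  4P = (13, 3)
  5P = (14, 0)
  6P = (13, 14)
  7P = (6, 13)
  8P = (10, 15)
  ... (continuing to 10P)
  10P = O

ord(P) = 10


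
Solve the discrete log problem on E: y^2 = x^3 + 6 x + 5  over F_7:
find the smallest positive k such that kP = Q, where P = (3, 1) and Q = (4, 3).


Enumerate multiples of P until we hit Q = (4, 3):
  1P = (3, 1)
  2P = (2, 5)
  3P = (4, 3)
Match found at i = 3.

k = 3


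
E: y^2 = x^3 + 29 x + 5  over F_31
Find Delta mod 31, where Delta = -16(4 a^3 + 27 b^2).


4 a^3 + 27 b^2 = 4*29^3 + 27*5^2 = 97556 + 675 = 98231
Delta = -16 * (98231) = -1571696
Delta mod 31 = 4

Delta = 4 (mod 31)


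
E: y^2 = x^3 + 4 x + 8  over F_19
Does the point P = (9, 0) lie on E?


Check whether y^2 = x^3 + 4 x + 8 (mod 19) for (x, y) = (9, 0).
LHS: y^2 = 0^2 mod 19 = 0
RHS: x^3 + 4 x + 8 = 9^3 + 4*9 + 8 mod 19 = 13
LHS != RHS

No, not on the curve


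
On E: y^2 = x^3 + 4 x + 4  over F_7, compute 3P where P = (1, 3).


k = 3 = 11_2 (binary, LSB first: 11)
Double-and-add from P = (1, 3):
  bit 0 = 1: acc = O + (1, 3) = (1, 3)
  bit 1 = 1: acc = (1, 3) + (5, 4) = (5, 3)

3P = (5, 3)


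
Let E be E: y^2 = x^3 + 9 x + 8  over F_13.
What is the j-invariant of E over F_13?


Delta = -16(4 a^3 + 27 b^2) mod 13 = 4
-1728 * (4 a)^3 = -1728 * (4*9)^3 mod 13 = 12
j = 12 * 4^(-1) mod 13 = 3

j = 3 (mod 13)


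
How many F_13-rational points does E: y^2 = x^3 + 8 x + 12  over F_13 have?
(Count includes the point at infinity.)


For each x in F_13, count y with y^2 = x^3 + 8 x + 12 mod 13:
  x = 0: RHS = 12, y in [5, 8]  -> 2 point(s)
  x = 2: RHS = 10, y in [6, 7]  -> 2 point(s)
  x = 4: RHS = 4, y in [2, 11]  -> 2 point(s)
  x = 6: RHS = 3, y in [4, 9]  -> 2 point(s)
  x = 8: RHS = 3, y in [4, 9]  -> 2 point(s)
  x = 10: RHS = 0, y in [0]  -> 1 point(s)
  x = 11: RHS = 1, y in [1, 12]  -> 2 point(s)
  x = 12: RHS = 3, y in [4, 9]  -> 2 point(s)
Affine points: 15. Add the point at infinity: total = 16.

#E(F_13) = 16


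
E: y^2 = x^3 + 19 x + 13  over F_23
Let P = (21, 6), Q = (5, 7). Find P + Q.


P != Q, so use the chord formula.
s = (y2 - y1) / (x2 - x1) = (1) / (7) mod 23 = 10
x3 = s^2 - x1 - x2 mod 23 = 10^2 - 21 - 5 = 5
y3 = s (x1 - x3) - y1 mod 23 = 10 * (21 - 5) - 6 = 16

P + Q = (5, 16)


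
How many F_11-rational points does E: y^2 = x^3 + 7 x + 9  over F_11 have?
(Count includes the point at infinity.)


For each x in F_11, count y with y^2 = x^3 + 7 x + 9 mod 11:
  x = 0: RHS = 9, y in [3, 8]  -> 2 point(s)
  x = 2: RHS = 9, y in [3, 8]  -> 2 point(s)
  x = 5: RHS = 4, y in [2, 9]  -> 2 point(s)
  x = 6: RHS = 3, y in [5, 6]  -> 2 point(s)
  x = 7: RHS = 5, y in [4, 7]  -> 2 point(s)
  x = 8: RHS = 5, y in [4, 7]  -> 2 point(s)
  x = 9: RHS = 9, y in [3, 8]  -> 2 point(s)
  x = 10: RHS = 1, y in [1, 10]  -> 2 point(s)
Affine points: 16. Add the point at infinity: total = 17.

#E(F_11) = 17
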